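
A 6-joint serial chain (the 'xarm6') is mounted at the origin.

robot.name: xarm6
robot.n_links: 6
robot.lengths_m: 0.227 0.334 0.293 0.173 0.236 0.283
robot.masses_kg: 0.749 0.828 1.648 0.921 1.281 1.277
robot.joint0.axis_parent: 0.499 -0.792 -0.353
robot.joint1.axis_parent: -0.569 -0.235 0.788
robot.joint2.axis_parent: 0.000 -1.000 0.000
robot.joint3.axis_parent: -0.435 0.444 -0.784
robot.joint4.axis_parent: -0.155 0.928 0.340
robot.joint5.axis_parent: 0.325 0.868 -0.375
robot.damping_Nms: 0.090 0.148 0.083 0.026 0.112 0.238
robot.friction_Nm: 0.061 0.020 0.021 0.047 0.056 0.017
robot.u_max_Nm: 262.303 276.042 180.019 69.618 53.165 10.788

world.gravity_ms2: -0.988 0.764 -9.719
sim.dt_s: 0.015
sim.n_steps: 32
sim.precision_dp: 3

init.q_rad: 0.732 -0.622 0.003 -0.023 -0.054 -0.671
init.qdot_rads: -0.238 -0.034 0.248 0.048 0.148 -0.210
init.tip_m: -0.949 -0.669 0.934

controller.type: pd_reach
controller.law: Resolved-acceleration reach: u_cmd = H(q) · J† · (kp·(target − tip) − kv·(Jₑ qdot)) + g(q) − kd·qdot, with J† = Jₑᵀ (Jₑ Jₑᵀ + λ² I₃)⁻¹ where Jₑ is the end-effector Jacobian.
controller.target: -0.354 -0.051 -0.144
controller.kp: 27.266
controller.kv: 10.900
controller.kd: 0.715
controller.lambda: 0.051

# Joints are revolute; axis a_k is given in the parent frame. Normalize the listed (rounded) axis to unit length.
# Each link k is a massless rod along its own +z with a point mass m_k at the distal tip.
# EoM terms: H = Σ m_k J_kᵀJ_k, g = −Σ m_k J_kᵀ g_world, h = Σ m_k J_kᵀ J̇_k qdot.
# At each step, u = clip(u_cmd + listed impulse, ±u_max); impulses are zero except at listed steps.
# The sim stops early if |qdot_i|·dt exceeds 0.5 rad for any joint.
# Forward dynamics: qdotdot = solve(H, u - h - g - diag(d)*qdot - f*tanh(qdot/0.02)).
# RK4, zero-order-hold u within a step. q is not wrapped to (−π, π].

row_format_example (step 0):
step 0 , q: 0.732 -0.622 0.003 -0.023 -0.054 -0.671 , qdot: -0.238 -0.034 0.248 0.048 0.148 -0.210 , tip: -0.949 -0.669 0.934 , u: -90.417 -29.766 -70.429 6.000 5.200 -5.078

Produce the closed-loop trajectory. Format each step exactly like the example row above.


step 1 , q: 0.724 -0.631 0.002 -0.028 -0.066 -0.688 , qdot: -0.808 -1.122 -0.370 -0.677 -1.713 -1.998 , tip: -0.945 -0.665 0.934 , u: -80.432 -20.646 -58.043 6.382 5.660 -2.982
step 2 , q: 0.708 -0.655 -0.006 -0.043 -0.102 -0.725 , qdot: -1.356 -2.120 -0.701 -1.466 -3.079 -2.805 , tip: -0.939 -0.658 0.928 , u: -66.362 -10.886 -42.974 5.737 4.653 -2.085
step 3 , q: 0.685 -0.691 -0.019 -0.072 -0.155 -0.769 , qdot: -1.797 -2.854 -0.923 -2.320 -3.860 -3.115 , tip: -0.930 -0.651 0.918 , u: -52.512 -1.883 -28.057 4.952 3.010 -1.670
step 4 , q: 0.656 -0.737 -0.035 -0.112 -0.216 -0.816 , qdot: -2.080 -3.251 -1.158 -3.110 -4.228 -3.140 , tip: -0.917 -0.643 0.903 , u: -41.270 5.362 -15.118 4.421 1.398 -1.416
step 5 , q: 0.624 -0.786 -0.055 -0.163 -0.280 -0.863 , qdot: -2.212 -3.339 -1.415 -3.743 -4.311 -3.051 , tip: -0.902 -0.635 0.885 , u: -33.062 10.556 -4.778 4.234 0.108 -1.151
step 6 , q: 0.591 -0.835 -0.078 -0.223 -0.344 -0.907 , qdot: -2.220 -3.192 -1.668 -4.186 -4.221 -2.925 , tip: -0.885 -0.627 0.865 , u: -27.416 13.874 3.022 4.349 -0.782 -0.835
step 7 , q: 0.558 -0.881 -0.104 -0.288 -0.406 -0.950 , qdot: -2.144 -2.902 -1.879 -4.458 -4.029 -2.796 , tip: -0.866 -0.618 0.842 , u: -23.667 15.724 8.624 4.696 -1.319 -0.479
step 8 , q: 0.527 -0.922 -0.134 -0.356 -0.465 -0.991 , qdot: -2.019 -2.552 -2.021 -4.604 -3.779 -2.669 , tip: -0.846 -0.609 0.818 , u: -21.262 16.546 12.440 5.209 -1.589 -0.117
step 9 , q: 0.497 -0.957 -0.164 -0.425 -0.519 -1.030 , qdot: -1.871 -2.196 -2.091 -4.668 -3.500 -2.539 , tip: -0.825 -0.600 0.794 , u: -19.800 16.722 14.869 5.834 -1.677 0.219
step 10 , q: 0.470 -0.988 -0.196 -0.496 -0.569 -1.067 , qdot: -1.715 -1.867 -2.094 -4.684 -3.213 -2.401 , tip: -0.805 -0.591 0.768 , u: -19.005 16.532 16.258 6.524 -1.653 0.507
step 11 , q: 0.446 -1.014 -0.227 -0.566 -0.615 -1.102 , qdot: -1.562 -1.578 -2.043 -4.672 -2.929 -2.255 , tip: -0.785 -0.581 0.743 , u: -18.680 16.168 16.890 7.242 -1.568 0.737
step 12 , q: 0.423 -1.036 -0.257 -0.636 -0.657 -1.135 , qdot: -1.415 -1.333 -1.952 -4.646 -2.657 -2.101 , tip: -0.765 -0.571 0.717 , u: -18.686 15.749 16.986 7.957 -1.459 0.905
step 13 , q: 0.403 -1.054 -0.285 -0.705 -0.695 -1.165 , qdot: -1.277 -1.131 -1.831 -4.610 -2.401 -1.941 , tip: -0.746 -0.560 0.691 , u: -18.918 15.345 16.717 8.645 -1.351 1.012
step 14 , q: 0.385 -1.070 -0.311 -0.774 -0.729 -1.193 , qdot: -1.147 -0.967 -1.690 -4.567 -2.164 -1.777 , tip: -0.728 -0.550 0.666 , u: -19.300 14.992 16.208 9.290 -1.258 1.063
step 15 , q: 0.369 -1.084 -0.335 -0.842 -0.760 -1.219 , qdot: -1.026 -0.837 -1.538 -4.517 -1.948 -1.611 , tip: -0.710 -0.539 0.640 , u: -19.774 14.704 15.552 9.879 -1.189 1.062
step 16 , q: 0.354 -1.095 -0.357 -0.909 -0.787 -1.242 , qdot: -0.912 -0.737 -1.378 -4.460 -1.751 -1.445 , tip: -0.694 -0.527 0.615 , u: -20.299 14.484 14.818 10.403 -1.150 1.016
step 17 , q: 0.341 -1.106 -0.377 -0.976 -0.812 -1.262 , qdot: -0.805 -0.662 -1.215 -4.396 -1.575 -1.281 , tip: -0.678 -0.516 0.591 , u: -20.841 14.327 14.054 10.858 -1.140 0.930
step 18 , q: 0.330 -1.115 -0.394 -1.041 -0.835 -1.280 , qdot: -0.704 -0.608 -1.054 -4.324 -1.417 -1.119 , tip: -0.663 -0.504 0.567 , u: -21.377 14.221 13.294 11.240 -1.159 0.811
step 19 , q: 0.320 -1.124 -0.409 -1.105 -0.855 -1.296 , qdot: -0.609 -0.574 -0.896 -4.243 -1.279 -0.963 , tip: -0.649 -0.492 0.543 , u: -21.889 14.157 12.561 11.550 -1.206 0.664
step 20 , q: 0.312 -1.133 -0.421 -1.168 -0.873 -1.309 , qdot: -0.519 -0.554 -0.744 -4.155 -1.157 -0.811 , tip: -0.635 -0.481 0.519 , u: -22.362 14.121 11.872 11.787 -1.278 0.495
step 21 , q: 0.305 -1.141 -0.431 -1.230 -0.890 -1.320 , qdot: -0.433 -0.549 -0.600 -4.058 -1.052 -0.667 , tip: -0.623 -0.469 0.497 , u: -22.790 14.104 11.235 11.953 -1.371 0.309
step 22 , q: 0.299 -1.149 -0.439 -1.290 -0.905 -1.329 , qdot: -0.350 -0.554 -0.464 -3.953 -0.961 -0.532 , tip: -0.610 -0.457 0.474 , u: -23.166 14.095 10.654 12.050 -1.484 0.112
step 23 , q: 0.294 -1.157 -0.445 -1.348 -0.919 -1.336 , qdot: -0.271 -0.568 -0.338 -3.840 -0.884 -0.406 , tip: -0.599 -0.445 0.452 , u: -23.489 14.086 10.130 12.082 -1.613 -0.094
step 24 , q: 0.291 -1.166 -0.449 -1.405 -0.932 -1.341 , qdot: -0.195 -0.589 -0.223 -3.721 -0.818 -0.290 , tip: -0.588 -0.434 0.431 , u: -23.762 14.073 9.662 12.051 -1.757 -0.302
step 25 , q: 0.288 -1.175 -0.452 -1.460 -0.944 -1.345 , qdot: -0.121 -0.615 -0.119 -3.597 -0.762 -0.186 , tip: -0.577 -0.422 0.410 , u: -23.989 14.052 9.246 11.961 -1.913 -0.512
step 26 , q: 0.287 -1.185 -0.453 -1.513 -0.955 -1.347 , qdot: -0.049 -0.646 -0.027 -3.467 -0.714 -0.094 , tip: -0.567 -0.411 0.390 , u: -24.177 14.023 8.877 11.818 -2.080 -0.718
step 27 , q: 0.287 -1.194 -0.453 -1.564 -0.965 -1.348 , qdot: 0.020 -0.681 0.054 -3.334 -0.672 -0.015 , tip: -0.557 -0.400 0.371 , u: -24.330 13.985 8.553 11.625 -2.256 -0.919
step 28 , q: 0.288 -1.205 -0.451 -1.613 -0.975 -1.348 , qdot: 0.082 -0.727 0.125 -3.200 -0.623 0.042 , tip: -0.548 -0.389 0.352 , u: -24.426 13.928 8.270 11.394 -2.445 -1.102
step 29 , q: 0.289 -1.216 -0.449 -1.660 -0.984 -1.347 , qdot: 0.146 -0.767 0.183 -3.062 -0.586 0.090 , tip: -0.538 -0.378 0.333 , u: -24.516 13.866 8.020 11.118 -2.635 -1.279
step 30 , q: 0.292 -1.228 -0.446 -1.705 -0.992 -1.345 , qdot: 0.211 -0.803 0.228 -2.922 -0.556 0.129 , tip: -0.530 -0.368 0.316 , u: -24.631 13.815 7.795 10.805 -2.828 -1.451
step 31 , q: 0.296 -1.240 -0.442 -1.747 -1.001 -1.343 , qdot: 0.277 -0.836 0.263 -2.783 -0.531 0.159 , tip: -0.521 -0.358 0.298 , u: -24.774 13.780 7.594 10.461 -3.025 -1.614
step 32 , q: 0.300 -1.253 -0.438 -1.788 -1.008 -1.341 , qdot: 0.342 -0.866 0.288 -2.644 -0.508 0.178 , tip: -0.514 -0.349 0.282


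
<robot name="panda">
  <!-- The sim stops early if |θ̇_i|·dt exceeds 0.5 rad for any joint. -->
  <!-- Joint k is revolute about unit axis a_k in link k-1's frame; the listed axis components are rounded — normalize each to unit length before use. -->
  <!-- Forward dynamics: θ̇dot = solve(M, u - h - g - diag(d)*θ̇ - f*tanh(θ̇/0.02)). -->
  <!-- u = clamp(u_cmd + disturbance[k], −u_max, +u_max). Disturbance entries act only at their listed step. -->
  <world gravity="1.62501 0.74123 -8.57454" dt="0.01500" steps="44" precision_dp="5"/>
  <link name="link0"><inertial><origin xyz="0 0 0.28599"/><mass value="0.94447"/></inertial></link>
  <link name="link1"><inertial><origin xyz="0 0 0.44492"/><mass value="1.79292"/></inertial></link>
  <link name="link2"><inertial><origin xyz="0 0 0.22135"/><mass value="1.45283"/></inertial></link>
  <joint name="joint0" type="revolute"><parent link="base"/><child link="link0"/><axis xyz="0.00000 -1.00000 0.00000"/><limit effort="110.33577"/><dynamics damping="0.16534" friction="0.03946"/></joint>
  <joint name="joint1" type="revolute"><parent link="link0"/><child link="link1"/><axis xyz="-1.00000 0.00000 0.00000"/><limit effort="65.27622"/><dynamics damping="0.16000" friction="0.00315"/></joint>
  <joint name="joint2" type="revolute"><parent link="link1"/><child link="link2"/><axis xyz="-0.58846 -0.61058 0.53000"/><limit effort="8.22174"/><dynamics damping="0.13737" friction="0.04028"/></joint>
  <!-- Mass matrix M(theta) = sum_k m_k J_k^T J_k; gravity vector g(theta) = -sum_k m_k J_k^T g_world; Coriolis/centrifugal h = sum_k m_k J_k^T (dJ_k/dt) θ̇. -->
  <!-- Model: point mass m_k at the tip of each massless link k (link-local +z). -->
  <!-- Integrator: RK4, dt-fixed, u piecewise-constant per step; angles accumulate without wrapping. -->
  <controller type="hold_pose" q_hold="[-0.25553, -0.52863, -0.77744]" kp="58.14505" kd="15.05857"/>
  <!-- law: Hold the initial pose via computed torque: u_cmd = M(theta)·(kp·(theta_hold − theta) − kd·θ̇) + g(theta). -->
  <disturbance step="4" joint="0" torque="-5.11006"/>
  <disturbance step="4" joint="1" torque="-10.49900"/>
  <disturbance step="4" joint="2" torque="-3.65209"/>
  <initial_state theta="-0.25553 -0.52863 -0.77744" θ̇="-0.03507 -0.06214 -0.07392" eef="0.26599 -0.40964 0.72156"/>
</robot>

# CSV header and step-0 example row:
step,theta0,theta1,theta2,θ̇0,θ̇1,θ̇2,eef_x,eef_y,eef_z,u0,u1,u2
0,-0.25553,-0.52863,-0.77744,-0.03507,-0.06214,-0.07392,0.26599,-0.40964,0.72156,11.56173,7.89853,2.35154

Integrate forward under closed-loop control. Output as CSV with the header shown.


step,theta0,theta1,theta2,θ̇0,θ̇1,θ̇2,eef_x,eef_y,eef_z,u0,u1,u2
1,-0.25600,-0.52949,-0.77822,-0.02780,-0.05202,-0.03142,0.26624,-0.41010,0.72096,11.37702,7.72060,2.30086
2,-0.25637,-0.53019,-0.77850,-0.02142,-0.04191,-0.00768,0.26644,-0.41046,0.72053,11.22197,7.57049,2.26226
3,-0.25665,-0.53075,-0.77855,-0.01573,-0.03153,-0.00155,0.26658,-0.41073,0.72023,11.09242,7.44399,2.23490
4,-0.25685,-0.53115,-0.77857,-0.01099,-0.02248,-0.00027,0.26668,-0.41092,0.72001,5.87473,-3.16148,-1.43867
5,-0.25700,-0.53149,-0.78625,-0.01036,-0.02521,-1.00617,0.26678,-0.41159,0.71849,12.07954,9.69623,3.02189
6,-0.25716,-0.53192,-0.79885,-0.01069,-0.03177,-0.67823,0.26686,-0.41262,0.71606,11.78811,9.20607,2.82760
7,-0.25732,-0.53241,-0.80720,-0.00942,-0.03247,-0.43812,0.26691,-0.41339,0.71435,11.54448,8.79275,2.67351
8,-0.25744,-0.53288,-0.81243,-0.00747,-0.02978,-0.26247,0.26694,-0.41394,0.71321,11.34226,8.44495,2.55109
9,-0.25754,-0.53329,-0.81540,-0.00534,-0.02531,-0.13435,0.26696,-0.41432,0.71249,11.17533,8.15290,2.45363
10,-0.25761,-0.53363,-0.81670,-0.00331,-0.02007,-0.04151,0.26697,-0.41457,0.71210,11.03811,7.90816,2.37594
11,-0.25764,-0.53389,-0.81688,-0.00102,-0.01255,0.01124,0.26697,-0.41470,0.71196,10.92577,7.70353,2.31947
12,-0.25764,-0.53400,-0.81660,0.00167,-0.00225,0.02482,0.26695,-0.41473,0.71197,10.83414,7.53277,2.28383
13,-0.25759,-0.53397,-0.81618,0.00384,0.00645,0.03086,0.26693,-0.41469,0.71207,10.75966,7.39063,2.25613
14,-0.25752,-0.53382,-0.81569,0.00549,0.01330,0.03410,0.26689,-0.41459,0.71223,10.69927,7.27260,2.23377
15,-0.25743,-0.53358,-0.81516,0.00669,0.01852,0.03581,0.26686,-0.41444,0.71244,10.65046,7.17481,2.21559
16,-0.25733,-0.53327,-0.81462,0.00753,0.02236,0.03655,0.26681,-0.41427,0.71269,10.61114,7.09400,2.20080
17,-0.25721,-0.53292,-0.81407,0.00808,0.02505,0.03664,0.26677,-0.41406,0.71296,10.57962,7.02746,2.18879
18,-0.25709,-0.53253,-0.81352,0.00839,0.02682,0.03631,0.26672,-0.41385,0.71325,10.55450,6.97290,2.17906
19,-0.25696,-0.53212,-0.81298,0.00852,0.02782,0.03569,0.26668,-0.41362,0.71354,10.53460,6.92838,2.17122
20,-0.25683,-0.53170,-0.81245,0.00850,0.02822,0.03490,0.26663,-0.41339,0.71384,10.51899,6.89226,2.16494
21,-0.25670,-0.53128,-0.81194,0.00838,0.02813,0.03399,0.26659,-0.41315,0.71413,10.50687,6.86317,2.15993
22,-0.25658,-0.53086,-0.81143,0.00816,0.02766,0.03303,0.26654,-0.41292,0.71442,10.49759,6.83993,2.15597
23,-0.25646,-0.53045,-0.81095,0.00789,0.02691,0.03206,0.26650,-0.41270,0.71470,10.49061,6.82156,2.15287
24,-0.25634,-0.53005,-0.81047,0.00757,0.02593,0.03109,0.26646,-0.41248,0.71497,10.48550,6.80722,2.15046
25,-0.25623,-0.52967,-0.81001,0.00722,0.02480,0.03015,0.26642,-0.41227,0.71524,10.48188,6.79621,2.14863
26,-0.25613,-0.52931,-0.80957,0.00685,0.02356,0.02925,0.26638,-0.41207,0.71549,10.47945,6.78795,2.14726
27,-0.25603,-0.52897,-0.80914,0.00647,0.02225,0.02839,0.26635,-0.41188,0.71573,10.47797,6.78193,2.14625
28,-0.25593,-0.52864,-0.80872,0.00609,0.02090,0.02757,0.26632,-0.41170,0.71595,10.47723,6.77774,2.14554
29,-0.25584,-0.52834,-0.80831,0.00572,0.01954,0.02680,0.26628,-0.41153,0.71617,10.47708,6.77503,2.14507
30,-0.25576,-0.52806,-0.80791,0.00535,0.01820,0.02607,0.26625,-0.41137,0.71637,10.47737,6.77351,2.14477
31,-0.25568,-0.52779,-0.80753,0.00499,0.01687,0.02538,0.26623,-0.41122,0.71657,10.47801,6.77293,2.14462
32,-0.25561,-0.52755,-0.80715,0.00464,0.01559,0.02473,0.26620,-0.41108,0.71675,10.47889,6.77310,2.14457
33,-0.25555,-0.52733,-0.80678,0.00431,0.01435,0.02412,0.26618,-0.41095,0.71692,10.47995,6.77385,2.14461
34,-0.25548,-0.52712,-0.80643,0.00399,0.01317,0.02354,0.26615,-0.41083,0.71708,10.48114,6.77504,2.14470
35,-0.25543,-0.52693,-0.80608,0.00369,0.01204,0.02299,0.26613,-0.41072,0.71724,10.48241,6.77656,2.14483
36,-0.25537,-0.52676,-0.80574,0.00341,0.01098,0.02247,0.26611,-0.41061,0.71738,10.48372,6.77831,2.14499
37,-0.25532,-0.52660,-0.80540,0.00314,0.00997,0.02198,0.26609,-0.41052,0.71751,10.48505,6.78023,2.14516
38,-0.25528,-0.52646,-0.80508,0.00289,0.00903,0.02151,0.26608,-0.41043,0.71764,10.48638,6.78225,2.14533
39,-0.25524,-0.52633,-0.80476,0.00265,0.00815,0.02106,0.26606,-0.41035,0.71776,10.48769,6.78433,2.14550
40,-0.25520,-0.52621,-0.80445,0.00243,0.00732,0.02064,0.26604,-0.41027,0.71787,10.48897,6.78642,2.14566
41,-0.25516,-0.52611,-0.80414,0.00222,0.00655,0.02023,0.26603,-0.41020,0.71797,10.49021,6.78850,2.14581
42,-0.25513,-0.52602,-0.80384,0.00203,0.00584,0.01984,0.26602,-0.41014,0.71807,10.49140,6.79055,2.14595
43,-0.25510,-0.52593,-0.80355,0.00185,0.00518,0.01947,0.26600,-0.41008,0.71816,10.49254,6.79255,2.14607
44,-0.25508,-0.52586,-0.80326,0.00168,0.00457,0.01911,0.26599,-0.41003,0.71825,,,


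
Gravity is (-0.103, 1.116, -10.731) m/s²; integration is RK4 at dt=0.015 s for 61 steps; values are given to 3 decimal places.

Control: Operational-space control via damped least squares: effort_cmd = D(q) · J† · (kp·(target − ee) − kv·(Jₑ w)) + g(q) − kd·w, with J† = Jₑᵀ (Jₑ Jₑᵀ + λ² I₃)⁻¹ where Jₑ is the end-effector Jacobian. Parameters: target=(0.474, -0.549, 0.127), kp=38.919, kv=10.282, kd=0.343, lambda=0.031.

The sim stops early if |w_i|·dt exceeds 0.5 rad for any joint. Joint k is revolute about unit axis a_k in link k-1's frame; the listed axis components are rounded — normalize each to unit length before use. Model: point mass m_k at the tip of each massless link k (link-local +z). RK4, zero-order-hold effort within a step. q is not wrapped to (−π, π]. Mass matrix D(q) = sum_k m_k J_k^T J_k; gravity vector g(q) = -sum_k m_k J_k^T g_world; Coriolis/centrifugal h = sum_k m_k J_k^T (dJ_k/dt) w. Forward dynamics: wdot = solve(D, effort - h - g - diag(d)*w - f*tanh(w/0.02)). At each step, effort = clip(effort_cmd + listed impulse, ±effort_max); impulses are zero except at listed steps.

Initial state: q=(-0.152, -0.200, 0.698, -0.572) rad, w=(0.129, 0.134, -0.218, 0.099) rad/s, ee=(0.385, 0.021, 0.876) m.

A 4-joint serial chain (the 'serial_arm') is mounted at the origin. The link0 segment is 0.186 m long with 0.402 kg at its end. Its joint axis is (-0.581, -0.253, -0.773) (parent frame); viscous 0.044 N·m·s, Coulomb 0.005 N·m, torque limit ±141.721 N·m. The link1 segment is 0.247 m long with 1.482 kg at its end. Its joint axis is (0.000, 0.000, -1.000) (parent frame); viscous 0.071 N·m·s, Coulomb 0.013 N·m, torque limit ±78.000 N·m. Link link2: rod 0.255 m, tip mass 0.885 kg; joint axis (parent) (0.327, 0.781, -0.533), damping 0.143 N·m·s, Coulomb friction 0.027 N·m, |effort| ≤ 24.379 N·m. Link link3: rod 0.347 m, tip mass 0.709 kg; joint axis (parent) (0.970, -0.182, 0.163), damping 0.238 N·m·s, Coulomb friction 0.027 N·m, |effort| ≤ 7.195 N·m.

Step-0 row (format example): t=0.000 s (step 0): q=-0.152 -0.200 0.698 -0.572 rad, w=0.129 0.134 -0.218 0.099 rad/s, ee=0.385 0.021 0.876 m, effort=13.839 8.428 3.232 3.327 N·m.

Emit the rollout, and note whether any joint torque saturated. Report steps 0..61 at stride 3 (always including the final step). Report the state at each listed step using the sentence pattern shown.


t=0.045 s (step 3): q=-0.042 -0.040 0.734 -0.649 rad, w=4.529 4.260 2.520 -2.065 rad/s, ee=0.387 -0.000 0.859 m, effort=11.066 3.040 0.773 2.096 N·m.
t=0.090 s (step 6): q=0.208 0.073 0.929 -0.740 rad, w=5.832 0.778 5.619 -2.029 rad/s, ee=0.383 -0.052 0.810 m, effort=-6.681 1.439 1.528 0.961 N·m.
t=0.135 s (step 9): q=0.431 0.064 1.188 -0.827 rad, w=3.893 -0.843 5.595 -1.732 rad/s, ee=0.362 -0.110 0.741 m, effort=-11.778 -0.524 -0.744 0.848 N·m.
t=0.180 s (step 12): q=0.552 0.018 1.421 -0.889 rad, w=1.554 -1.078 4.735 -1.001 rad/s, ee=0.339 -0.166 0.666 m, effort=-10.583 -1.366 -3.233 1.096 N·m.
t=0.225 s (step 15): q=0.577 -0.024 1.612 -0.919 rad, w=-0.391 -0.702 3.771 -0.361 rad/s, ee=0.325 -0.217 0.590 m, effort=-7.746 -1.347 -4.897 1.411 N·m.
t=0.270 s (step 18): q=0.525 -0.041 1.760 -0.924 rad, w=-1.825 -0.022 2.807 0.055 rad/s, ee=0.321 -0.262 0.519 m, effort=-4.651 -1.106 -5.818 1.636 N·m.
t=0.315 s (step 21): q=0.421 -0.026 1.866 -0.916 rad, w=-2.738 0.708 1.915 0.322 rad/s, ee=0.325 -0.302 0.454 m, effort=-1.646 -0.911 -6.249 1.712 N·m.
t=0.360 s (step 24): q=0.287 0.020 1.935 -0.896 rad, w=-3.173 1.280 1.166 0.537 rad/s, ee=0.334 -0.337 0.395 m, effort=1.108 -0.784 -6.384 1.635 N·m.
t=0.405 s (step 27): q=0.142 0.085 1.974 -0.868 rad, w=-3.225 1.592 0.602 0.711 rad/s, ee=0.347 -0.368 0.342 m, effort=3.444 -0.649 -6.344 1.487 N·m.
t=0.450 s (step 30): q=0.001 0.159 1.992 -0.833 rad, w=-3.019 1.656 0.221 0.830 rad/s, ee=0.362 -0.395 0.296 m, effort=5.260 -0.462 -6.198 1.348 N·m.
t=0.495 s (step 33): q=-0.128 0.231 1.996 -0.794 rad, w=-2.675 1.549 -0.012 0.882 rad/s, ee=0.378 -0.417 0.257 m, effort=6.550 -0.233 -5.991 1.256 N·m.
t=0.540 s (step 36): q=-0.239 0.296 1.993 -0.754 rad, w=-2.278 1.344 -0.128 0.882 rad/s, ee=0.393 -0.436 0.223 m, effort=7.390 0.003 -5.779 1.211 N·m.
t=0.585 s (step 39): q=-0.333 0.352 1.986 -0.716 rad, w=-1.893 1.137 -0.197 0.818 rad/s, ee=0.406 -0.450 0.196 m, effort=7.876 0.207 -5.555 1.203 N·m.
t=0.630 s (step 42): q=-0.410 0.399 1.976 -0.681 rad, w=-1.546 0.946 -0.232 0.734 rad/s, ee=0.418 -0.462 0.174 m, effort=8.120 0.366 -5.345 1.202 N·m.
t=0.675 s (step 45): q=-0.473 0.438 1.965 -0.650 rad, w=-1.248 0.782 -0.247 0.645 rad/s, ee=0.428 -0.471 0.157 m, effort=8.207 0.474 -5.165 1.199 N·m.
t=0.720 s (step 48): q=-0.523 0.470 1.954 -0.623 rad, w=-0.999 0.646 -0.251 0.562 rad/s, ee=0.437 -0.479 0.144 m, effort=8.200 0.540 -5.017 1.189 N·m.
t=0.765 s (step 51): q=-0.563 0.496 1.943 -0.599 rad, w=-0.797 0.537 -0.247 0.488 rad/s, ee=0.444 -0.485 0.134 m, effort=8.141 0.571 -4.901 1.173 N·m.
t=0.810 s (step 54): q=-0.596 0.518 1.932 -0.579 rad, w=-0.634 0.451 -0.238 0.423 rad/s, ee=0.450 -0.491 0.128 m, effort=8.060 0.580 -4.813 1.154 N·m.
t=0.855 s (step 57): q=-0.621 0.537 1.921 -0.561 rad, w=-0.506 0.382 -0.227 0.369 rad/s, ee=0.454 -0.496 0.123 m, effort=7.976 0.575 -4.749 1.133 N·m.
t=0.900 s (step 60): q=-0.641 0.553 1.911 -0.545 rad, w=-0.404 0.328 -0.213 0.322 rad/s, ee=0.458 -0.501 0.120 m, effort=7.898 0.563 -4.703 1.114 N·m.
t=0.915 s (step 61): q=-0.647 0.558 1.908 -0.541 rad, w=-0.376 0.312 -0.208 0.308 rad/s, ee=0.459 -0.502 0.119 m.
any joint saturated: no


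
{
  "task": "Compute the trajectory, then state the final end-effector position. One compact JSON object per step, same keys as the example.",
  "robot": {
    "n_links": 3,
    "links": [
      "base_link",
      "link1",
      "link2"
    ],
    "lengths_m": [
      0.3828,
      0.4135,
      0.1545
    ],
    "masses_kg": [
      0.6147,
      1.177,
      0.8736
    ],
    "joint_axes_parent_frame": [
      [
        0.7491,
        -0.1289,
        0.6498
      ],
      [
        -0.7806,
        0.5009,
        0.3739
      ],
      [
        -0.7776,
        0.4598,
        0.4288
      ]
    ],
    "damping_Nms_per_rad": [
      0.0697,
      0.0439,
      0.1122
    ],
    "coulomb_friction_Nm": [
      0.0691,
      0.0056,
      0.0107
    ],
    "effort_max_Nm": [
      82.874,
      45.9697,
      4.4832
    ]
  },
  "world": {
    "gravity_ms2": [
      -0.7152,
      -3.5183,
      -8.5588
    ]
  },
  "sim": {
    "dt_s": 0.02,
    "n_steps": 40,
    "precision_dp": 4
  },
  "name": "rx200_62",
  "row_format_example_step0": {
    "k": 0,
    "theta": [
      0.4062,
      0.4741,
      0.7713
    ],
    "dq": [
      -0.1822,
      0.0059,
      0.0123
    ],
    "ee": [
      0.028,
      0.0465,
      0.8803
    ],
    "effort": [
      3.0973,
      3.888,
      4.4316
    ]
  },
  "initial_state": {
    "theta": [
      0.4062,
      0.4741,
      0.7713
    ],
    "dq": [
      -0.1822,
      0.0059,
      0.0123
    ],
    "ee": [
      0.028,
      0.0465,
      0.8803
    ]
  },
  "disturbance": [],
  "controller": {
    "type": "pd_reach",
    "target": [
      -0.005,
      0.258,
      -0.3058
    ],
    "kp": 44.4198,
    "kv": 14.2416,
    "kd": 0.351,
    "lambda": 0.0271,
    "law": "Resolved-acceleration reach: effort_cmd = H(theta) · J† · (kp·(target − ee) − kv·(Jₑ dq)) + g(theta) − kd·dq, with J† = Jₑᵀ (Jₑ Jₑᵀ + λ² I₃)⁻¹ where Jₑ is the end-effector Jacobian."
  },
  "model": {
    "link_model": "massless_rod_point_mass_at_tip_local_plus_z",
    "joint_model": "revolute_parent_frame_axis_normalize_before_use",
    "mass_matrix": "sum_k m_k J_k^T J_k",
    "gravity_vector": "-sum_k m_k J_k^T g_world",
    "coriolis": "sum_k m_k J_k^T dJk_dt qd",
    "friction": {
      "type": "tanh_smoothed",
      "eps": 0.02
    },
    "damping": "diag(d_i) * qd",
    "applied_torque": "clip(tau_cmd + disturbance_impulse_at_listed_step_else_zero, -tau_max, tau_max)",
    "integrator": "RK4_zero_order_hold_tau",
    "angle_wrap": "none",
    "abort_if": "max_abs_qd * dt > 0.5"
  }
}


{"k":1,"theta":[0.414,0.483,0.8332],"dq":[0.9595,0.9442,5.8577],"ee":[0.0242,0.0511,0.8731],"effort":[-1.0836,1.4862,1.1072]}
{"k":2,"theta":[0.4387,0.5099,0.9532],"dq":[1.4996,1.7321,6.1295],"ee":[0.0144,0.0569,0.8572],"effort":[-6.935,1.3193,0.6306]}
{"k":3,"theta":[0.4613,0.534,1.0937],"dq":[0.7872,0.7275,7.8552],"ee":[0.0024,0.0616,0.8383],"effort":[-11.6894,2.929,-0.2942]}
{"k":4,"theta":[0.47,0.5416,1.2523],"dq":[0.0898,0.0448,8.0508],"ee":[-0.0091,0.0654,0.8186],"effort":[-15.8234,5.5407,-0.4777]}
{"k":5,"theta":[0.4659,0.539,1.4107],"dq":[-0.5021,-0.3019,7.8546],"ee":[-0.0189,0.0696,0.7997],"effort":[-18.5316,7.6035,-0.5353]}
{"k":6,"theta":[0.4509,0.5323,1.5644],"dq":[-1.0029,-0.3925,7.6069],"ee":[-0.0269,0.0753,0.7814],"effort":[-20.1017,8.9732,-0.6071]}
{"k":7,"theta":[0.4269,0.5259,1.7132],"dq":[-1.4151,-0.262,7.3568],"ee":[-0.0334,0.0836,0.7637],"effort":[-20.9896,9.8814,-0.6888]}
{"k":8,"theta":[0.3954,0.5242,1.8571],"dq":[-1.7441,0.0685,7.1155],"ee":[-0.0385,0.0949,0.7459],"effort":[-21.5387,10.5759,-0.7654]}
{"k":9,"theta":[0.3582,0.5309,1.9963],"dq":[-1.9935,0.5952,6.8732],"ee":[-0.0423,0.1094,0.7279],"effort":[-21.9975,11.2549,-0.8194]}
{"k":10,"theta":[0.3168,0.5503,2.1306],"dq":[-2.1652,1.3288,6.6149],"ee":[-0.0449,0.1273,0.7092],"effort":[-22.5509,12.0457,-0.8364]}
{"k":11,"theta":[0.2724,0.5862,2.26],"dq":[-2.2906,2.2465,6.3867],"ee":[-0.0462,0.1484,0.6894],"effort":[-23.3094,13.0442,-0.8264]}
{"k":12,"theta":[0.2256,0.642,2.3859],"dq":[-2.4183,3.3122,6.2589],"ee":[-0.0459,0.1728,0.6676],"effort":[-24.1142,14.2733,-0.8018]}
{"k":13,"theta":[0.1759,0.7206,2.5107],"dq":[-2.5874,4.5099,6.2829],"ee":[-0.0439,0.2003,0.6434],"effort":[-24.1067,15.485,-0.7636]}
{"k":14,"theta":[0.1226,0.8248,2.6367],"dq":[-2.7963,5.8557,6.4148],"ee":[-0.0399,0.2307,0.6158],"effort":[-21.2626,15.8108,-0.6866]}
{"k":15,"theta":[0.0653,0.9571,2.7643],"dq":[-3.0085,7.3108,6.4836],"ee":[-0.0336,0.2637,0.5839],"effort":[-13.0034,13.7703,-0.5329]}
{"k":16,"theta":[0.0042,1.1176,2.8896],"dq":[-3.1895,8.6566,6.2259],"ee":[-0.0249,0.2986,0.5467],"effort":[0.8401,8.4568,-0.2808]}
{"k":17,"theta":[-0.0602,1.3002,3.0043],"dq":[-3.3393,9.5306,5.4498],"ee":[-0.0143,0.3338,0.5029],"effort":[15.7578,0.9484,0.0471]}
{"k":18,"theta":[-0.1279,1.4926,3.0991],"dq":[-3.4818,9.6865,4.1973],"ee":[-0.0033,0.3663,0.4525],"effort":[25.7961,-6.2661,0.3938]}
{"k":19,"theta":[-0.1988,1.6811,3.167],"dq":[-3.6325,9.1713,2.709],"ee":[0.0065,0.3932,0.3971],"effort":[28.6722,-10.9771,0.7032]}
{"k":20,"theta":[-0.2731,1.8553,3.2064],"dq":[-3.7864,8.2607,1.3132],"ee":[0.0141,0.4124,0.34],"effort":[26.5741,-12.4515,0.9151]}
{"k":21,"theta":[-0.3505,2.0105,3.2218],"dq":[-3.9254,7.2712,0.2822],"ee":[0.0196,0.4239,0.2848],"effort":[22.8456,-11.4728,0.9766]}
{"k":22,"theta":[-0.4304,2.1472,3.2213],"dq":[-4.0357,6.4075,-0.2908],"ee":[0.0234,0.4291,0.2337],"effort":[19.4108,-9.3234,0.8799]}
{"k":23,"theta":[-0.5122,2.2687,3.2128],"dq":[-4.1192,5.7326,-0.5293],"ee":[0.0263,0.4298,0.1877],"effort":[16.7717,-6.9949,0.6914]}
{"k":24,"theta":[-0.5955,2.3784,3.2013],"dq":[-4.1866,5.228,-0.6003],"ee":[0.0288,0.4274,0.1465],"effort":[14.8233,-4.9286,0.4803]}
{"k":25,"theta":[-0.68,2.4794,3.1891],"dq":[-4.2464,4.8534,-0.605],"ee":[0.031,0.4229,0.1098],"effort":[13.3611,-3.1946,0.2777]}
{"k":26,"theta":[-0.7657,2.5738,3.1769],"dq":[-4.3024,4.5728,-0.5948],"ee":[0.033,0.4172,0.0769],"effort":[12.2247,-1.7264,0.0936]}
{"k":27,"theta":[-0.8525,2.6634,3.1648],"dq":[-4.3543,4.3617,-0.586],"ee":[0.0348,0.4107,0.0475],"effort":[11.314,-0.4275,-0.0732]}
{"k":28,"theta":[-0.9403,2.7492,3.1529],"dq":[-4.3999,4.207,-0.5774],"ee":[0.0366,0.4039,0.0212],"effort":[10.5762,0.7863,-0.2267]}
{"k":29,"theta":[-1.029,2.8326,3.1412],"dq":[-4.4367,4.1051,-0.5598],"ee":[0.0383,0.3972,-0.0024],"effort":[9.9911,1.9808,-0.3706]}
{"k":30,"theta":[-1.1183,2.9145,3.13],"dq":[-4.4632,4.0606,-0.5202],"ee":[0.0402,0.3909,-0.0234],"effort":[9.5594,3.2088,-0.5071]}
{"k":31,"theta":[-1.2081,2.9962,3.1199],"dq":[-4.4785,4.0844,-0.4411],"ee":[0.0423,0.3853,-0.0422],"effort":[9.2897,4.5074,-0.6373]}
{"k":32,"theta":[-1.2981,3.0793,3.1119],"dq":[-4.4783,4.1901,-0.2965],"ee":[0.0447,0.3807,-0.0588],"effort":[9.1632,5.8373,-0.7628]}
{"k":33,"theta":[-1.3878,3.1653,3.1078],"dq":[-4.4377,4.3739,-0.0429],"ee":[0.0476,0.3774,-0.0735],"effort":[9.0149,6.7586,-0.887]}
{"k":34,"theta":[-1.4755,3.2548,3.1098],"dq":[-4.2616,4.5298,0.3496],"ee":[0.0514,0.3756,-0.0862],"effort":[8.3698,5.6206,-1.0025]}
{"k":35,"theta":[-1.5553,3.3429,3.1218],"dq":[-3.6554,4.2283,0.9405],"ee":[0.0562,0.3753,-0.0967],"effort":[7.8182,2.8429,-1.1344]}
{"k":36,"theta":[-1.6172,3.4172,3.1465],"dq":[-2.5412,3.2098,1.5074],"ee":[0.0614,0.3753,-0.1049],"effort":[8.7267,3.9061,-1.2056]}
{"k":37,"theta":[-1.6579,3.4727,3.1817],"dq":[-1.5604,2.3529,1.9599],"ee":[0.0657,0.3748,-0.1109],"effort":[9.7281,6.9131,-1.211]}
{"k":38,"theta":[-1.6831,3.517,3.2255],"dq":[-0.9845,2.0826,2.3817],"ee":[0.0683,0.374,-0.1152],"effort":[9.6216,8.4831,-1.197]}
{"k":39,"theta":[-1.7002,3.5597,3.276],"dq":[-0.7232,2.1828,2.6598],"ee":[0.0691,0.3735,-0.1181],"effort":[8.2551,7.8034,-1.1266]}
{"k":40,"theta":[-1.7137,3.6047,3.3294],"dq":[-0.6259,2.3135,2.6895],"ee":[0.0684,0.3735,-0.12]}
{"summary": "final ee position (m): 0.0684 0.3735 -0.1200"}


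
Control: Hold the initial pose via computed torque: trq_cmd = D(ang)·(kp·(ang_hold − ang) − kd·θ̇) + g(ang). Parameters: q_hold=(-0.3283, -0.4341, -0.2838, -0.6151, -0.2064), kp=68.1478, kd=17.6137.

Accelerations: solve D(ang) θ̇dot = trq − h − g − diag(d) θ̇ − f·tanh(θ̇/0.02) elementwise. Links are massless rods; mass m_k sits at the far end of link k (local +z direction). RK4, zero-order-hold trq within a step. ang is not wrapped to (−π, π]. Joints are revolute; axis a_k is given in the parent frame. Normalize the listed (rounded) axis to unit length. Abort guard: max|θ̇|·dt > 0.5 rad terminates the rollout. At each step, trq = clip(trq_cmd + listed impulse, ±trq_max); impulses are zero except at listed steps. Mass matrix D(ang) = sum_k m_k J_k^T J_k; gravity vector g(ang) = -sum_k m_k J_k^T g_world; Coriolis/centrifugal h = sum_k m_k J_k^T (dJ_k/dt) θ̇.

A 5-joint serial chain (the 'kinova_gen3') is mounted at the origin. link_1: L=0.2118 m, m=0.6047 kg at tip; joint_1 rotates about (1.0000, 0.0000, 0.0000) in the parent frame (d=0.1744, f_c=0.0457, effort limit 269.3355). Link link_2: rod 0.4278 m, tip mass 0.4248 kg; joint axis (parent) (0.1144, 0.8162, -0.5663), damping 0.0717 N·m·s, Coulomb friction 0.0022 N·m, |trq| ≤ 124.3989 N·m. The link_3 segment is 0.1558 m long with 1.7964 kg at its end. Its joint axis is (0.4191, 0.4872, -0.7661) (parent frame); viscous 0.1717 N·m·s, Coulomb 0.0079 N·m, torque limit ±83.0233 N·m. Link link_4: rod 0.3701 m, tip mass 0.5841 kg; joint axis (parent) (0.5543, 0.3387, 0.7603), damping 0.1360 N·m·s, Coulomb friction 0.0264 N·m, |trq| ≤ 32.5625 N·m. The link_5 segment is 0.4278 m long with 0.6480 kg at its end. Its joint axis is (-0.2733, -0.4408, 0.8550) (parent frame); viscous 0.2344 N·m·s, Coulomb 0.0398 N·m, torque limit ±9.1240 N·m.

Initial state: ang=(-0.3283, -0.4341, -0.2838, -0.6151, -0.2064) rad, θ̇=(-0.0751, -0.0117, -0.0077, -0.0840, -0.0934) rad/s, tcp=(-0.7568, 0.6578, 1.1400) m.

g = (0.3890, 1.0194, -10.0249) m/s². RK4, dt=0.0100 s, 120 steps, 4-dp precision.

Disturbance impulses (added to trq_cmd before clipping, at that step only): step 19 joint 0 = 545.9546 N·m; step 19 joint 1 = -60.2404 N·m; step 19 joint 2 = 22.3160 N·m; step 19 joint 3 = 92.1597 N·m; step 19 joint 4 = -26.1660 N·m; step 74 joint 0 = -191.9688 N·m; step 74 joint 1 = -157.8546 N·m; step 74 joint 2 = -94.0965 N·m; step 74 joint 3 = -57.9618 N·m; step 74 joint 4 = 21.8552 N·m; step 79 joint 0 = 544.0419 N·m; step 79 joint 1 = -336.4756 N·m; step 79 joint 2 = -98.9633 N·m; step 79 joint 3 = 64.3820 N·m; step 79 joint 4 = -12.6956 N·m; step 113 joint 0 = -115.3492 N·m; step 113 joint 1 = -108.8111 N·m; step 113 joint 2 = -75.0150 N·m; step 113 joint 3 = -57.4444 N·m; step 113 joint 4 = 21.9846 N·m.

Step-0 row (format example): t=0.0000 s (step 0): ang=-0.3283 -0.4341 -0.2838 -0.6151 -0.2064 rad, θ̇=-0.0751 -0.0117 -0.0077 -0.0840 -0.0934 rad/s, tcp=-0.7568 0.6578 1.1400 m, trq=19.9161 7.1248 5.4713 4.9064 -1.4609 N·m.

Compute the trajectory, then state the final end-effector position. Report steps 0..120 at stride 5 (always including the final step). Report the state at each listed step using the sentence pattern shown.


t=0.0500 s (step 5): ang=-0.3307 -0.4345 -0.2840 -0.6164 -0.2064 rad, θ̇=-0.0259 -0.0025 -0.0061 -0.0119 -0.0037 rad/s, tcp=-0.7575 0.6607 1.1375 m, trq=17.6416 7.0078 5.1901 4.4215 -1.3181 N·m.
t=0.1000 s (step 10): ang=-0.3314 -0.4345 -0.2842 -0.6165 -0.2060 rad, θ̇=-0.0026 0.0002 -0.0020 -0.0030 -0.0064 rad/s, tcp=-0.7577 0.6614 1.1369 m, trq=16.5331 6.9575 5.0551 4.1956 -1.2475 N·m.
t=0.1500 s (step 15): ang=-0.3312 -0.4345 -0.2841 -0.6164 -0.2057 rad, θ̇=0.0064 0.0009 0.0006 -0.0001 -0.0076 rad/s, tcp=-0.7576 0.6613 1.1370 m, trq=16.0157 6.9371 4.9929 4.0912 -1.2149 N·m.
t=0.2000 s (step 20): ang=-0.3257 -0.4496 -0.2457 -0.6360 -0.1911 rad, θ̇=1.0217 -2.9558 7.4425 -3.9275 2.7020 rad/s, tcp=-0.7560 0.6604 1.1398 m, trq=-29.8883 17.7670 0.9675 -1.1352 0.2803 N·m.
t=0.2500 s (step 25): ang=-0.2953 -0.5299 -0.0553 -0.7542 -0.1483 rad, θ̇=0.3111 -0.6906 1.5179 -1.1304 0.0744 rad/s, tcp=-0.7443 0.6519 1.1545 m, trq=-6.5066 11.7648 2.8820 1.1918 -0.3485 N·m.
t=0.3000 s (step 30): ang=-0.2879 -0.5434 -0.0272 -0.7767 -0.1482 rad, θ̇=0.0222 0.0201 -0.0916 0.0410 -0.0050 rad/s, tcp=-0.7428 0.6472 1.1575 m, trq=5.5098 9.3079 4.3128 2.5791 -0.8287 N·m.
t=0.3500 s (step 35): ang=-0.2900 -0.5361 -0.0458 -0.7646 -0.1490 rad, θ̇=-0.0880 0.2309 -0.5536 0.3756 -0.0209 rad/s, tcp=-0.7456 0.6472 1.1556 m, trq=11.5187 8.3150 5.0588 3.4378 -1.1111 N·m.
t=0.4000 s (step 40): ang=-0.2954 -0.5231 -0.0763 -0.7436 -0.1499 rad, θ̇=-0.1200 0.2712 -0.6358 0.4371 -0.0199 rad/s, tcp=-0.7490 0.6494 1.1519 m, trq=14.3587 7.8167 5.3309 3.8835 -1.2453 N·m.
t=0.4500 s (step 45): ang=-0.3015 -0.5099 -0.1072 -0.7223 -0.1507 rad, θ̇=-0.1174 0.2537 -0.5880 0.4050 -0.0197 rad/s, tcp=-0.7518 0.6521 1.1483 m, trq=15.5851 7.5111 5.3662 4.0819 -1.2946 N·m.
t=0.5000 s (step 50): ang=-0.3070 -0.4980 -0.1345 -0.7034 -0.1516 rad, θ̇=-0.1016 0.2205 -0.5052 0.3480 -0.0204 rad/s, tcp=-0.7538 0.6547 1.1452 m, trq=16.0332 7.3060 5.3110 4.1503 -1.3029 N·m.
t=0.5500 s (step 55): ang=-0.3116 -0.4879 -0.1577 -0.6873 -0.1524 rad, θ̇=-0.0829 0.1862 -0.4220 0.2903 -0.0217 rad/s, tcp=-0.7551 0.6569 1.1429 m, trq=16.1319 7.1671 5.2352 4.1588 -1.2944 N·m.
t=0.6000 s (step 60): ang=-0.3153 -0.4794 -0.1769 -0.6740 -0.1532 rad, θ̇=-0.0654 0.1555 -0.3491 0.2393 -0.0228 rad/s, tcp=-0.7559 0.6585 1.1412 m, trq=16.0902 7.0752 5.1662 4.1443 -1.2811 N·m.
t=0.6500 s (step 65): ang=-0.3182 -0.4723 -0.1927 -0.6631 -0.1540 rad, θ̇=-0.0507 0.1292 -0.2882 0.1964 -0.0235 rad/s, tcp=-0.7564 0.6597 1.1400 m, trq=16.0043 7.0168 5.1115 4.1240 -1.2682 N·m.
t=0.7000 s (step 70): ang=-0.3204 -0.4664 -0.2058 -0.6540 -0.1547 rad, θ̇=-0.0389 0.1072 -0.2382 0.1610 -0.0241 rad/s, tcp=-0.7567 0.6605 1.1393 m, trq=15.9154 6.9812 5.0709 4.1050 -1.2573 N·m.
t=0.7500 s (step 75): ang=-0.3265 -0.4586 -0.2377 -0.6445 -0.1969 rad, θ̇=-0.9249 0.6508 -4.3400 0.7792 -7.5575 rad/s, tcp=-0.7613 0.6599 1.1359 m, trq=50.4211 30.4732 20.6654 10.8226 -3.2677 N·m.
t=0.8000 s (step 80): ang=-0.3552 -0.4228 -0.4232 -0.5562 -0.3279 rad, θ̇=0.0613 4.5720 -15.5990 7.3994 -4.6484 rad/s, tcp=-0.7962 0.6435 1.1127 m, trq=-10.4490 42.7634 28.1297 4.7111 -1.6719 N·m.
t=0.8500 s (step 85): ang=-0.3539 -0.3080 -0.8452 -0.3785 -0.4062 rad, θ̇=0.0978 0.8074 -3.0171 0.7557 -0.2268 rad/s, tcp=-0.8305 0.5681 1.0912 m, trq=1.3865 21.0386 13.7516 7.8442 -2.4519 N·m.
t=0.9000 s (step 90): ang=-0.3483 -0.2945 -0.8887 -0.3818 -0.4029 rad, θ̇=0.0994 -0.0640 0.4413 -0.4653 0.1890 rad/s, tcp=-0.8378 0.5550 1.0832 m, trq=8.6673 12.7725 8.0808 5.5482 -1.6560 N·m.
t=0.9500 s (step 95): ang=-0.3448 -0.3040 -0.8431 -0.4079 -0.3921 rad, θ̇=0.0430 -0.2693 1.2036 -0.5323 0.2244 rad/s, tcp=-0.8359 0.5615 1.0845 m, trq=12.9806 9.2649 5.8020 4.5337 -1.2858 N·m.
t=1.0000 s (step 100): ang=-0.3435 -0.3186 -0.7787 -0.4335 -0.3814 rad, θ̇=0.0123 -0.3003 1.3187 -0.4905 0.2041 rad/s, tcp=-0.8298 0.5740 1.0895 m, trq=15.1992 7.6168 4.8690 4.1639 -1.1443 N·m.
t=1.0500 s (step 105): ang=-0.3431 -0.3332 -0.7143 -0.4570 -0.3718 rad, θ̇=0.0048 -0.2780 1.2398 -0.4473 0.1790 rad/s, tcp=-0.8220 0.5872 1.0958 m, trq=16.1411 6.8226 4.5109 4.0329 -1.0932 N·m.
t=1.1000 s (step 110): ang=-0.3428 -0.3462 -0.6556 -0.4783 -0.3634 rad, θ̇=0.0082 -0.2426 1.1045 -0.4076 0.1569 rad/s, tcp=-0.8137 0.5992 1.1021 m, trq=16.4238 6.4529 4.3991 3.9839 -1.0759 N·m.
t=1.1500 s (step 115): ang=-0.3560 -0.3331 -0.7156 -0.4484 -0.4113 rad, θ̇=-0.7761 1.0700 -5.1754 2.4664 -2.2739 rad/s, tcp=-0.8153 0.5990 1.0983 m, trq=33.7050 22.0244 14.6367 9.9470 -2.8581 N·m.
t=1.2000 s (step 120): ang=-0.3768 -0.3142 -0.8229 -0.3952 -0.4436 rad, θ̇=-0.1515 -0.0419 -0.1359 0.0687 0.0688 rad/s, tcp=-0.8262 0.5962 1.0826 m.
final tcp position (m): -0.8262 0.5962 1.0826


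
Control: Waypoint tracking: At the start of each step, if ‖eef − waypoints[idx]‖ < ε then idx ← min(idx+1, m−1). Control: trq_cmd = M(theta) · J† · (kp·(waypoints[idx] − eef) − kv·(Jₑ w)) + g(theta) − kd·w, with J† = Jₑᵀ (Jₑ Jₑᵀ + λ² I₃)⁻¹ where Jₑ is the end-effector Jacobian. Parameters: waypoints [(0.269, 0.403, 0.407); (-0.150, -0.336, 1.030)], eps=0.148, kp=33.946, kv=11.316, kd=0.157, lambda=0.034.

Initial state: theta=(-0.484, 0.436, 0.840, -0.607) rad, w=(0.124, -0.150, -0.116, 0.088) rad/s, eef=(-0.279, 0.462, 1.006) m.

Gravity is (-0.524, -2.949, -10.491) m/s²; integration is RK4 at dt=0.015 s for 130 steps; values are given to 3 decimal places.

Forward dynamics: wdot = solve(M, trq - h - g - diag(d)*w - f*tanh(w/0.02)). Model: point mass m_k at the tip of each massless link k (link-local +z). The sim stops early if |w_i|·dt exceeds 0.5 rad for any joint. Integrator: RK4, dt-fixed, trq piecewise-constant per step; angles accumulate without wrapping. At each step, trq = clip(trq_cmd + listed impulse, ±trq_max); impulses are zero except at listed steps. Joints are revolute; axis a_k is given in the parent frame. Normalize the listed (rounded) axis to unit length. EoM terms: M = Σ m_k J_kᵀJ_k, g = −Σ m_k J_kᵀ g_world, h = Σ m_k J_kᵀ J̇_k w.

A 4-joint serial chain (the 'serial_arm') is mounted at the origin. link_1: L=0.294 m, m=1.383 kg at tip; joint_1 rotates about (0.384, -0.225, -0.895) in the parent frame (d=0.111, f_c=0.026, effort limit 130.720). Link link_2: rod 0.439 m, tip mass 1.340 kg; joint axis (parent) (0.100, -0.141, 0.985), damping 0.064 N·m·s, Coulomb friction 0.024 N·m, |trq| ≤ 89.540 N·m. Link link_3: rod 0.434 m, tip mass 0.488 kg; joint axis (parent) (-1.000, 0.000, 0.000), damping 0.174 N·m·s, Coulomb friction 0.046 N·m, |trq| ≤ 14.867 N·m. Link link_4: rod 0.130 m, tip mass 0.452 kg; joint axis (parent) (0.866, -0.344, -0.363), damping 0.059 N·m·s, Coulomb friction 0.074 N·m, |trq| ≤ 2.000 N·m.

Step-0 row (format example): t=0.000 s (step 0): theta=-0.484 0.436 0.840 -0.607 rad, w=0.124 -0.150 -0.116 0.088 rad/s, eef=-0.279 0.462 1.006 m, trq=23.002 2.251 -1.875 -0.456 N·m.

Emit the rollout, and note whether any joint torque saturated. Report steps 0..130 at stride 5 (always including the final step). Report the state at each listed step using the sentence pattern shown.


t=0.075 s (step 5): theta=-0.188 0.397 0.967 -0.654 rad, w=6.245 -0.481 3.051 -0.531 rad/s, eef=-0.233 0.456 0.971 m, trq=2.815 -1.639 -1.373 0.094 N·m.
t=0.150 s (step 10): theta=0.278 0.381 1.230 -0.673 rad, w=5.537 -0.047 3.654 -0.081 rad/s, eef=-0.145 0.426 0.896 m, trq=-6.990 -2.861 -2.151 0.426 N·m.
t=0.225 s (step 15): theta=0.594 0.371 1.486 -0.674 rad, w=2.837 -0.333 3.085 -0.004 rad/s, eef=-0.059 0.386 0.806 m, trq=-8.560 -1.999 -4.145 0.705 N·m.
t=0.300 s (step 20): theta=0.713 0.323 1.686 -0.673 rad, w=0.484 -0.944 2.262 0.054 rad/s, eef=0.012 0.353 0.720 m, trq=-7.013 -1.003 -5.444 0.782 N·m.
t=0.375 s (step 25): theta=0.691 0.232 1.825 -0.676 rad, w=-0.907 -1.442 1.477 0.017 rad/s, eef=0.067 0.336 0.647 m, trq=-4.945 -0.193 -5.877 0.748 N·m.
t=0.450 s (step 30): theta=0.598 0.114 1.911 -0.679 rad, w=-1.469 -1.658 0.868 0.010 rad/s, eef=0.111 0.332 0.589 m, trq=-3.238 0.403 -5.810 0.662 N·m.
t=0.525 s (step 35): theta=0.483 -0.010 1.959 -0.682 rad, w=-1.530 -1.619 0.454 0.016 rad/s, eef=0.146 0.338 0.545 m, trq=-2.094 0.776 -5.570 0.577 N·m.
t=0.600 s (step 40): theta=0.374 -0.125 1.983 -0.685 rad, w=-1.362 -1.430 0.204 0.021 rad/s, eef=0.175 0.347 0.512 m, trq=-1.404 0.970 -5.326 0.512 N·m.
t=0.675 s (step 45): theta=0.450 -0.101 1.994 -0.696 rad, w=3.907 2.287 0.086 -0.172 rad/s, eef=0.177 0.322 0.518 m, trq=11.747 3.297 -6.909 0.267 N·m.
t=0.750 s (step 50): theta=0.863 0.107 1.976 -0.703 rad, w=6.621 2.712 -0.663 -0.072 rad/s, eef=0.145 0.230 0.590 m, trq=0.038 1.246 -5.518 0.502 N·m.
t=0.825 s (step 55): theta=1.371 0.258 1.898 -0.687 rad, w=6.486 1.202 -1.328 0.552 rad/s, eef=0.096 0.109 0.678 m, trq=-6.742 0.961 -3.871 0.515 N·m.
t=0.900 s (step 60): theta=1.782 0.289 1.790 -0.627 rad, w=4.267 -0.278 -1.504 0.873 rad/s, eef=0.026 -0.013 0.756 m, trq=-9.877 1.853 -2.588 0.486 N·m.
t=0.975 s (step 65): theta=2.002 0.235 1.677 -0.575 rad, w=1.670 -1.032 -1.496 0.461 rad/s, eef=-0.049 -0.110 0.808 m, trq=-9.005 3.023 -2.138 0.514 N·m.
t=1.050 s (step 70): theta=2.058 0.150 1.568 -0.554 rad, w=0.015 -1.174 -1.415 0.136 rad/s, eef=-0.104 -0.176 0.846 m, trq=-6.672 3.665 -2.142 0.517 N·m.
t=1.125 s (step 75): theta=2.028 0.065 1.467 -0.548 rad, w=-0.684 -1.051 -1.262 0.029 rad/s, eef=-0.134 -0.221 0.878 m, trq=-4.998 3.828 -2.256 0.504 N·m.
t=1.200 s (step 80): theta=1.968 -0.006 1.380 -0.546 rad, w=-0.860 -0.866 -1.057 0.109 rad/s, eef=-0.148 -0.252 0.906 m, trq=-4.153 3.790 -2.339 0.475 N·m.
t=1.275 s (step 85): theta=1.905 -0.065 1.307 -0.542 rad, w=-0.817 -0.686 -0.868 0.060 rad/s, eef=-0.153 -0.274 0.930 m, trq=-3.889 3.691 -2.397 0.480 N·m.
t=1.350 s (step 90): theta=1.848 -0.110 1.249 -0.538 rad, w=-0.697 -0.536 -0.677 0.208 rad/s, eef=-0.154 -0.290 0.949 m, trq=-3.837 3.594 -2.371 0.448 N·m.
t=1.425 s (step 95): theta=1.800 -0.146 1.202 -0.533 rad, w=-0.571 -0.414 -0.546 0.113 rad/s, eef=-0.152 -0.301 0.965 m, trq=-3.954 3.505 -2.356 0.463 N·m.
t=1.500 s (step 100): theta=1.761 -0.173 1.165 -0.527 rad, w=-0.453 -0.319 -0.422 0.158 rad/s, eef=-0.151 -0.309 0.978 m, trq=-4.074 3.437 -2.303 0.450 N·m.
t=1.575 s (step 105): theta=1.731 -0.194 1.136 -0.521 rad, w=-0.356 -0.246 -0.332 0.141 rad/s, eef=-0.149 -0.315 0.987 m, trq=-4.204 3.384 -2.255 0.448 N·m.
t=1.650 s (step 110): theta=1.707 -0.210 1.114 -0.517 rad, w=-0.278 -0.190 -0.262 0.125 rad/s, eef=-0.148 -0.319 0.995 m, trq=-4.318 3.343 -2.207 0.446 N·m.
t=1.725 s (step 115): theta=1.688 -0.223 1.095 -0.514 rad, w=-0.217 -0.147 -0.208 0.111 rad/s, eef=-0.147 -0.322 1.001 m, trq=-4.414 3.313 -2.163 0.444 N·m.
t=1.800 s (step 120): theta=1.674 -0.232 1.080 -0.512 rad, w=-0.169 -0.114 -0.165 0.100 rad/s, eef=-0.147 -0.325 1.006 m, trq=-4.491 3.289 -2.125 0.443 N·m.
t=1.875 s (step 125): theta=1.663 -0.240 1.069 -0.510 rad, w=-0.132 -0.089 -0.131 0.092 rad/s, eef=-0.146 -0.327 1.010 m, trq=-4.553 3.271 -2.092 0.441 N·m.
t=1.950 s (step 130): theta=1.654 -0.246 1.059 -0.509 rad, w=-0.102 -0.070 -0.103 0.085 rad/s, eef=-0.146 -0.328 1.013 m.
any joint saturated: no
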